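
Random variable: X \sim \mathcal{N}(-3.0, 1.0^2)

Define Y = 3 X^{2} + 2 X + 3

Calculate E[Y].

E[Y] = 3*E[X²] + 2*E[X] + 3
E[X] = -3
E[X²] = Var(X) + (E[X])² = 1 + 9 = 10
E[Y] = 3*10 + 2*(-3) + 3 = 27

27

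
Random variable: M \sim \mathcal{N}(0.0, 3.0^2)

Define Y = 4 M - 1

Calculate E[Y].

For Y = 4M - 1:
E[Y] = 4 * E[M] - 1
E[M] = 0.0 = 0
E[Y] = 4 * 0 - 1 = -1

-1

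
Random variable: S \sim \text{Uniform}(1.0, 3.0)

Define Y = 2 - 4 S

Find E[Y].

For Y = -4S + 2:
E[Y] = -4 * E[S] + 2
E[S] = (1 + 3)/2 = 2
E[Y] = -4 * 2 + 2 = -6

-6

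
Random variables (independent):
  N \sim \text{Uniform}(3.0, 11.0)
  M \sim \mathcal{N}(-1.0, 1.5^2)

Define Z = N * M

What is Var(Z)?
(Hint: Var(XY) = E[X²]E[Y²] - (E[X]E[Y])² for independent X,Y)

Var(XY) = E[X²]E[Y²] - (E[X]E[Y])²
E[N] = 7, Var(N) = 5.3333333
E[M] = -1, Var(M) = 2.25
E[N²] = 5.3333333 + 7² = 54.333333
E[M²] = 2.25 + (-1)² = 3.25
Var(Z) = 54.333333*3.25 - (7*(-1))²
= 176.58333 - 49 = 127.58333

127.58333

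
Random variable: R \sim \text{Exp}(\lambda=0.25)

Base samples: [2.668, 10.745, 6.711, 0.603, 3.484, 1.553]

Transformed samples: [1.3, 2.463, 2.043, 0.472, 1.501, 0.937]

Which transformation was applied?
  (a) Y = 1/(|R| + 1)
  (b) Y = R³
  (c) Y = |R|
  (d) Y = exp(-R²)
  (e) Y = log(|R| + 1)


Checking option (e) Y = log(|R| + 1):
  R = 2.668 -> Y = 1.3 ✓
  R = 10.745 -> Y = 2.463 ✓
  R = 6.711 -> Y = 2.043 ✓
All samples match this transformation.

(e) log(|R| + 1)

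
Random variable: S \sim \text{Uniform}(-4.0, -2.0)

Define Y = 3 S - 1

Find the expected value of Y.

For Y = 3S - 1:
E[Y] = 3 * E[S] - 1
E[S] = (-4 - 2)/2 = -3
E[Y] = 3 * (-3) - 1 = -10

-10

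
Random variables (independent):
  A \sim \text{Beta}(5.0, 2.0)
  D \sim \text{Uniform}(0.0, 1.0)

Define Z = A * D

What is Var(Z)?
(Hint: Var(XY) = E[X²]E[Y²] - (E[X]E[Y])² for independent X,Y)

Var(XY) = E[X²]E[Y²] - (E[X]E[Y])²
E[A] = 0.71428571, Var(A) = 0.025510204
E[D] = 0.5, Var(D) = 0.083333333
E[A²] = 0.025510204 + 0.71428571² = 0.53571429
E[D²] = 0.083333333 + 0.5² = 0.33333333
Var(Z) = 0.53571429*0.33333333 - (0.71428571*0.5)²
= 0.17857143 - 0.12755102 = 0.051020408

0.051020408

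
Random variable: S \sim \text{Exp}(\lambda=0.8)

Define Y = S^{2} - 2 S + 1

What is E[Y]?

E[Y] = 1*E[S²] - 2*E[S] + 1
E[S] = 1.25
E[S²] = Var(S) + (E[S])² = 1.5625 + 1.5625 = 3.125
E[Y] = 1*3.125 - 2*1.25 + 1 = 1.625

1.625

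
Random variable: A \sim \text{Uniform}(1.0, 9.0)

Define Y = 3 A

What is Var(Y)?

For Y = aA + b: Var(Y) = a² * Var(A)
Var(A) = (9 - 1)^2/12 = 5.3333333
Var(Y) = 3² * 5.3333333 = 9 * 5.3333333 = 48

48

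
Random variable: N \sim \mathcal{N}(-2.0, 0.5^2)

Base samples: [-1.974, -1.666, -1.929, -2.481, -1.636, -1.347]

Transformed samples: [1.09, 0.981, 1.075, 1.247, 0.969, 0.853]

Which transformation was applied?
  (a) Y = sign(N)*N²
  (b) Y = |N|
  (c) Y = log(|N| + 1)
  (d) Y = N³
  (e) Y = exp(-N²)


Checking option (c) Y = log(|N| + 1):
  N = -1.974 -> Y = 1.09 ✓
  N = -1.666 -> Y = 0.981 ✓
  N = -1.929 -> Y = 1.075 ✓
All samples match this transformation.

(c) log(|N| + 1)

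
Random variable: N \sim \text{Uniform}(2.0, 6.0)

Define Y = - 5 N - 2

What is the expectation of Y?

For Y = -5N - 2:
E[Y] = -5 * E[N] - 2
E[N] = (2 + 6)/2 = 4
E[Y] = -5 * 4 - 2 = -22

-22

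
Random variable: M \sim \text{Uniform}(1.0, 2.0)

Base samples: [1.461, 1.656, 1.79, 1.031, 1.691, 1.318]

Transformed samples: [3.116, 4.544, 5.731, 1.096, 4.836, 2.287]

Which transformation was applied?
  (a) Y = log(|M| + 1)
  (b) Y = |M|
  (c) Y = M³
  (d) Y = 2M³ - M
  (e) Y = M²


Checking option (c) Y = M³:
  M = 1.461 -> Y = 3.116 ✓
  M = 1.656 -> Y = 4.544 ✓
  M = 1.79 -> Y = 5.731 ✓
All samples match this transformation.

(c) M³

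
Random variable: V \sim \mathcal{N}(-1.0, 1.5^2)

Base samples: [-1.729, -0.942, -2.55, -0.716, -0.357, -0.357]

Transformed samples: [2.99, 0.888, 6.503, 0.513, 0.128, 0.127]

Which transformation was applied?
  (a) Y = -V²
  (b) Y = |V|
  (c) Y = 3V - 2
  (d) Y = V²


Checking option (d) Y = V²:
  V = -1.729 -> Y = 2.99 ✓
  V = -0.942 -> Y = 0.888 ✓
  V = -2.55 -> Y = 6.503 ✓
All samples match this transformation.

(d) V²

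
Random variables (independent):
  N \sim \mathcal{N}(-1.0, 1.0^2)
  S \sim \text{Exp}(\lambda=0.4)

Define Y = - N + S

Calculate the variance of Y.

For independent RVs: Var(aX + bY) = a²Var(X) + b²Var(Y)
Var(N) = 1
Var(S) = 6.25
Var(Y) = (-1)²*1 + 1²*6.25
= 1*1 + 1*6.25 = 7.25

7.25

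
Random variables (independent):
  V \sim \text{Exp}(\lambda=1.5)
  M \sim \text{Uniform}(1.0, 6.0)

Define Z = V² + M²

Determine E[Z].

E[Z] = E[V²] + E[M²]
E[V²] = Var(V) + E[V]² = 0.44444444 + 0.44444444 = 0.88888889
E[M²] = Var(M) + E[M]² = 2.0833333 + 12.25 = 14.333333
E[Z] = 0.88888889 + 14.333333 = 15.222222

15.222222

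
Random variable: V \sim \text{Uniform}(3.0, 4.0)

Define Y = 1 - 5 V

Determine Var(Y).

For Y = aV + b: Var(Y) = a² * Var(V)
Var(V) = (4 - 3)^2/12 = 0.083333333
Var(Y) = (-5)² * 0.083333333 = 25 * 0.083333333 = 2.0833333

2.0833333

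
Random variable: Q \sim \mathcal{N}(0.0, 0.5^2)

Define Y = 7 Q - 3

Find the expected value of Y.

For Y = 7Q - 3:
E[Y] = 7 * E[Q] - 3
E[Q] = 0.0 = 0
E[Y] = 7 * 0 - 3 = -3

-3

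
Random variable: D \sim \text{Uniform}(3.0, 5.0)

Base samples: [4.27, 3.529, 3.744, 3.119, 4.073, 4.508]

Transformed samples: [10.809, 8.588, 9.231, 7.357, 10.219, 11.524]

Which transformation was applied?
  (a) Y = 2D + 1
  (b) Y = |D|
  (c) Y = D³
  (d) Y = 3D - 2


Checking option (d) Y = 3D - 2:
  D = 4.27 -> Y = 10.809 ✓
  D = 3.529 -> Y = 8.588 ✓
  D = 3.744 -> Y = 9.231 ✓
All samples match this transformation.

(d) 3D - 2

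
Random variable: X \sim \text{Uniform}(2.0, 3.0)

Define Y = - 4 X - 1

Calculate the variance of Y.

For Y = aX + b: Var(Y) = a² * Var(X)
Var(X) = (3 - 2)^2/12 = 0.083333333
Var(Y) = (-4)² * 0.083333333 = 16 * 0.083333333 = 1.3333333

1.3333333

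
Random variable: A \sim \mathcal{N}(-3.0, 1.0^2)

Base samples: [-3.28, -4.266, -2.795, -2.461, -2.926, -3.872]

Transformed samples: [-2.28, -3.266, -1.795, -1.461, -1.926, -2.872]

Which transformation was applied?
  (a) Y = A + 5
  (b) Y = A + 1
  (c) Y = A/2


Checking option (b) Y = A + 1:
  A = -3.28 -> Y = -2.28 ✓
  A = -4.266 -> Y = -3.266 ✓
  A = -2.795 -> Y = -1.795 ✓
All samples match this transformation.

(b) A + 1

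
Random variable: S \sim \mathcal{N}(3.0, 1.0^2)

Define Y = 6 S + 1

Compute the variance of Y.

For Y = aS + b: Var(Y) = a² * Var(S)
Var(S) = 1.0^2 = 1
Var(Y) = 6² * 1 = 36 * 1 = 36

36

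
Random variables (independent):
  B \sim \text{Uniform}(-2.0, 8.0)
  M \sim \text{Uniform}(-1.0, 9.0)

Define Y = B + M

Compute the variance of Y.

For independent RVs: Var(aX + bY) = a²Var(X) + b²Var(Y)
Var(B) = 8.3333333
Var(M) = 8.3333333
Var(Y) = 1²*8.3333333 + 1²*8.3333333
= 1*8.3333333 + 1*8.3333333 = 16.666667

16.666667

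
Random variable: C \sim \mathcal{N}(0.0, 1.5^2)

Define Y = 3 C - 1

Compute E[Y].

For Y = 3C - 1:
E[Y] = 3 * E[C] - 1
E[C] = 0.0 = 0
E[Y] = 3 * 0 - 1 = -1

-1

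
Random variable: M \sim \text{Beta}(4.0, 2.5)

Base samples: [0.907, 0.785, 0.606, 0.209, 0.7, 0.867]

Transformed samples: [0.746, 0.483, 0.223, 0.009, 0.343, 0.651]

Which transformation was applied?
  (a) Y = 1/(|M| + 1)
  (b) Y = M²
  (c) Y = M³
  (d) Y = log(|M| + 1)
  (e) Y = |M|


Checking option (c) Y = M³:
  M = 0.907 -> Y = 0.746 ✓
  M = 0.785 -> Y = 0.483 ✓
  M = 0.606 -> Y = 0.223 ✓
All samples match this transformation.

(c) M³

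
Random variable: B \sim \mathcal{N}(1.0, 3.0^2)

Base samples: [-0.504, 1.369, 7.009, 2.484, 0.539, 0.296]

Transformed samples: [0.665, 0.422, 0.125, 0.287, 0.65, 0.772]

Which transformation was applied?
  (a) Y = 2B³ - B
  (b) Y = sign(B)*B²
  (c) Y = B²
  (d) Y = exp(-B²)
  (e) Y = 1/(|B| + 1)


Checking option (e) Y = 1/(|B| + 1):
  B = -0.504 -> Y = 0.665 ✓
  B = 1.369 -> Y = 0.422 ✓
  B = 7.009 -> Y = 0.125 ✓
All samples match this transformation.

(e) 1/(|B| + 1)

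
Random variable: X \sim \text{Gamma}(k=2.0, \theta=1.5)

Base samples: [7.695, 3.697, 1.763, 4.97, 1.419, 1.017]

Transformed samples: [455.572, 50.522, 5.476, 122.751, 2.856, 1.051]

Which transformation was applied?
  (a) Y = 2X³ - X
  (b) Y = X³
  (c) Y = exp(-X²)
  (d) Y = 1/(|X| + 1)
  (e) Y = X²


Checking option (b) Y = X³:
  X = 7.695 -> Y = 455.572 ✓
  X = 3.697 -> Y = 50.522 ✓
  X = 1.763 -> Y = 5.476 ✓
All samples match this transformation.

(b) X³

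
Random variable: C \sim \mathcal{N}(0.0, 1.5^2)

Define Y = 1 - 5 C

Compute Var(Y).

For Y = aC + b: Var(Y) = a² * Var(C)
Var(C) = 1.5^2 = 2.25
Var(Y) = (-5)² * 2.25 = 25 * 2.25 = 56.25

56.25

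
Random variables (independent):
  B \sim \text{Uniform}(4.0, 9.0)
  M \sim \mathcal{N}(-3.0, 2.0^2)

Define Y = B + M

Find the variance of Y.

For independent RVs: Var(aX + bY) = a²Var(X) + b²Var(Y)
Var(B) = 2.0833333
Var(M) = 4
Var(Y) = 1²*2.0833333 + 1²*4
= 1*2.0833333 + 1*4 = 6.0833333

6.0833333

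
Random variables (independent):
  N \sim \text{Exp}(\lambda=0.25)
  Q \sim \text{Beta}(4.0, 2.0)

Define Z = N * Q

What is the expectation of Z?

For independent RVs: E[XY] = E[X]*E[Y]
E[N] = 4
E[Q] = 0.66666667
E[Z] = 4 * 0.66666667 = 2.6666667

2.6666667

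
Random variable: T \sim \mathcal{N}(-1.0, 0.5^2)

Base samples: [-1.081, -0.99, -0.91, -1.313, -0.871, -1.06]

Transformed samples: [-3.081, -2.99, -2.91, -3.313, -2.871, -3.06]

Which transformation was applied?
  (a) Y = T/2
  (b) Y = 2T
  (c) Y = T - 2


Checking option (c) Y = T - 2:
  T = -1.081 -> Y = -3.081 ✓
  T = -0.99 -> Y = -2.99 ✓
  T = -0.91 -> Y = -2.91 ✓
All samples match this transformation.

(c) T - 2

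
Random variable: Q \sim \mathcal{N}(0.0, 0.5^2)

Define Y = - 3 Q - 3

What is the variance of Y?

For Y = aQ + b: Var(Y) = a² * Var(Q)
Var(Q) = 0.5^2 = 0.25
Var(Y) = (-3)² * 0.25 = 9 * 0.25 = 2.25

2.25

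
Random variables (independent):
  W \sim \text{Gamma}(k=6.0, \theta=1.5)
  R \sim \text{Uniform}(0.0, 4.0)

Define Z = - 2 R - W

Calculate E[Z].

E[Z] = -1*E[W] - 2*E[R]
E[W] = 9
E[R] = 2
E[Z] = -1*9 - 2*2 = -13

-13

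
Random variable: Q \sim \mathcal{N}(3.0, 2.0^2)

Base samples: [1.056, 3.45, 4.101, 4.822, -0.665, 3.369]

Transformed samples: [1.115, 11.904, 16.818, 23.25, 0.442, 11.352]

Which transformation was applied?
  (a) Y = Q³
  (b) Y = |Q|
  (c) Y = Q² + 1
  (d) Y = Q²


Checking option (d) Y = Q²:
  Q = 1.056 -> Y = 1.115 ✓
  Q = 3.45 -> Y = 11.904 ✓
  Q = 4.101 -> Y = 16.818 ✓
All samples match this transformation.

(d) Q²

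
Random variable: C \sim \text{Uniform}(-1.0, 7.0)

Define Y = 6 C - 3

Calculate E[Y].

For Y = 6C - 3:
E[Y] = 6 * E[C] - 3
E[C] = (-1 + 7)/2 = 3
E[Y] = 6 * 3 - 3 = 15

15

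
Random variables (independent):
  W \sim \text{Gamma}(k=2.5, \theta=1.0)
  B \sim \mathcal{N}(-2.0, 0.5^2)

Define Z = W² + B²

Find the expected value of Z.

E[Z] = E[W²] + E[B²]
E[W²] = Var(W) + E[W]² = 2.5 + 6.25 = 8.75
E[B²] = Var(B) + E[B]² = 0.25 + 4 = 4.25
E[Z] = 8.75 + 4.25 = 13

13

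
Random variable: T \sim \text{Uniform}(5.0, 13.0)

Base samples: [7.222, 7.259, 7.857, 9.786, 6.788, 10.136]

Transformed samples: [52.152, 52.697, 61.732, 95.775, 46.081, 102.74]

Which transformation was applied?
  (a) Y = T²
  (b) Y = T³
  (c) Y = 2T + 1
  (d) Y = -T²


Checking option (a) Y = T²:
  T = 7.222 -> Y = 52.152 ✓
  T = 7.259 -> Y = 52.697 ✓
  T = 7.857 -> Y = 61.732 ✓
All samples match this transformation.

(a) T²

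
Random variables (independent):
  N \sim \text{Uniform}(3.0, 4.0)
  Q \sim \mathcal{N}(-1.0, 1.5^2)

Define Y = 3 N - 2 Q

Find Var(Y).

For independent RVs: Var(aX + bY) = a²Var(X) + b²Var(Y)
Var(N) = 0.083333333
Var(Q) = 2.25
Var(Y) = 3²*0.083333333 + (-2)²*2.25
= 9*0.083333333 + 4*2.25 = 9.75

9.75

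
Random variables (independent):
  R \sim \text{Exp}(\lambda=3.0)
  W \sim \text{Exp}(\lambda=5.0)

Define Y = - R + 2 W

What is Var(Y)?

For independent RVs: Var(aX + bY) = a²Var(X) + b²Var(Y)
Var(R) = 0.11111111
Var(W) = 0.04
Var(Y) = (-1)²*0.11111111 + 2²*0.04
= 1*0.11111111 + 4*0.04 = 0.27111111

0.27111111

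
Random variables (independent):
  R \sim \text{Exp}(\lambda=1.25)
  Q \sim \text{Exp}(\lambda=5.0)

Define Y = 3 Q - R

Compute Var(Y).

For independent RVs: Var(aX + bY) = a²Var(X) + b²Var(Y)
Var(R) = 0.64
Var(Q) = 0.04
Var(Y) = (-1)²*0.64 + 3²*0.04
= 1*0.64 + 9*0.04 = 1

1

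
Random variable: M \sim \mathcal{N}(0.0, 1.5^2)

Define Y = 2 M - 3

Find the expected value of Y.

For Y = 2M - 3:
E[Y] = 2 * E[M] - 3
E[M] = 0.0 = 0
E[Y] = 2 * 0 - 3 = -3

-3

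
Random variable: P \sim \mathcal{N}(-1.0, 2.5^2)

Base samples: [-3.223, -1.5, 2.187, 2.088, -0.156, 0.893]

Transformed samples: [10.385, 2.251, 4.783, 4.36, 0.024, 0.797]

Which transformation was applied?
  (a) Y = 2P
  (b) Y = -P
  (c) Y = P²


Checking option (c) Y = P²:
  P = -3.223 -> Y = 10.385 ✓
  P = -1.5 -> Y = 2.251 ✓
  P = 2.187 -> Y = 4.783 ✓
All samples match this transformation.

(c) P²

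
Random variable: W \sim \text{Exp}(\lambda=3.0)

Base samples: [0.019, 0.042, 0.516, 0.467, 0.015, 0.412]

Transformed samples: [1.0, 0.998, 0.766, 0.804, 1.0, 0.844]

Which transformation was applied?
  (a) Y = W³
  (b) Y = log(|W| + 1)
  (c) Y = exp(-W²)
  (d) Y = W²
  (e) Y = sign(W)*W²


Checking option (c) Y = exp(-W²):
  W = 0.019 -> Y = 1.0 ✓
  W = 0.042 -> Y = 0.998 ✓
  W = 0.516 -> Y = 0.766 ✓
All samples match this transformation.

(c) exp(-W²)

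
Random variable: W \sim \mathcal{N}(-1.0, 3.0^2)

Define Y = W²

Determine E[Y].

E[W²] = Var(W) + (E[W])² = 9 + 1 = 10

10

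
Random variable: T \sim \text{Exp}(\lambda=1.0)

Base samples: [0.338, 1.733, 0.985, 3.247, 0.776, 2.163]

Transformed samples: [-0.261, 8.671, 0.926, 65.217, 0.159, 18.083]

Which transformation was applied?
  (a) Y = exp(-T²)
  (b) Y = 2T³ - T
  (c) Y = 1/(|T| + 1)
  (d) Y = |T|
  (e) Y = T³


Checking option (b) Y = 2T³ - T:
  T = 0.338 -> Y = -0.261 ✓
  T = 1.733 -> Y = 8.671 ✓
  T = 0.985 -> Y = 0.926 ✓
All samples match this transformation.

(b) 2T³ - T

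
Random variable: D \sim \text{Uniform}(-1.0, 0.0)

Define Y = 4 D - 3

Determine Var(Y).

For Y = aD + b: Var(Y) = a² * Var(D)
Var(D) = (0 + 1)^2/12 = 0.083333333
Var(Y) = 4² * 0.083333333 = 16 * 0.083333333 = 1.3333333

1.3333333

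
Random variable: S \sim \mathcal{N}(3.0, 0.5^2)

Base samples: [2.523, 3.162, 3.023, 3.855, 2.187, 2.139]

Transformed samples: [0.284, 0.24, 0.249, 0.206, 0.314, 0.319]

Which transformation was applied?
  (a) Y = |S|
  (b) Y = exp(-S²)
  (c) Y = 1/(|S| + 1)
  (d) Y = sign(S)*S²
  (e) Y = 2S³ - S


Checking option (c) Y = 1/(|S| + 1):
  S = 2.523 -> Y = 0.284 ✓
  S = 3.162 -> Y = 0.24 ✓
  S = 3.023 -> Y = 0.249 ✓
All samples match this transformation.

(c) 1/(|S| + 1)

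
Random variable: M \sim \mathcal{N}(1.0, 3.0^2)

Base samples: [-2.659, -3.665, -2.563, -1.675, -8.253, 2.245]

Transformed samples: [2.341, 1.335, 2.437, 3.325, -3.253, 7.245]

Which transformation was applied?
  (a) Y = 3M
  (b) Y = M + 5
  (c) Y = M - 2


Checking option (b) Y = M + 5:
  M = -2.659 -> Y = 2.341 ✓
  M = -3.665 -> Y = 1.335 ✓
  M = -2.563 -> Y = 2.437 ✓
All samples match this transformation.

(b) M + 5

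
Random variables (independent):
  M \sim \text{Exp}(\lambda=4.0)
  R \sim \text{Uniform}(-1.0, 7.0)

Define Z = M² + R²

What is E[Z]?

E[Z] = E[M²] + E[R²]
E[M²] = Var(M) + E[M]² = 0.0625 + 0.0625 = 0.125
E[R²] = Var(R) + E[R]² = 5.3333333 + 9 = 14.333333
E[Z] = 0.125 + 14.333333 = 14.458333

14.458333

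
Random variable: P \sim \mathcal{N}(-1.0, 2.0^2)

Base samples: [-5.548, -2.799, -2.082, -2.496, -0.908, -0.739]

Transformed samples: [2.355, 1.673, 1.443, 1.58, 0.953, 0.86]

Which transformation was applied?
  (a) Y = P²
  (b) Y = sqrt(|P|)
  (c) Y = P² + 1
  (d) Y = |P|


Checking option (b) Y = sqrt(|P|):
  P = -5.548 -> Y = 2.355 ✓
  P = -2.799 -> Y = 1.673 ✓
  P = -2.082 -> Y = 1.443 ✓
All samples match this transformation.

(b) sqrt(|P|)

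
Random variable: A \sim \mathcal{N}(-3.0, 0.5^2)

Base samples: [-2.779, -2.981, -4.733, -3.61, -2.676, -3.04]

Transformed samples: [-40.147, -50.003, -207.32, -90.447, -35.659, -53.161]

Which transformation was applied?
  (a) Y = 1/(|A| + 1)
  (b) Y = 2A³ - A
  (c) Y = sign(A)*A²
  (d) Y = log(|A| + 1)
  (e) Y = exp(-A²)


Checking option (b) Y = 2A³ - A:
  A = -2.779 -> Y = -40.147 ✓
  A = -2.981 -> Y = -50.003 ✓
  A = -4.733 -> Y = -207.32 ✓
All samples match this transformation.

(b) 2A³ - A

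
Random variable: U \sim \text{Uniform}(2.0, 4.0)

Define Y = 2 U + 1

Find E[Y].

For Y = 2U + 1:
E[Y] = 2 * E[U] + 1
E[U] = (2 + 4)/2 = 3
E[Y] = 2 * 3 + 1 = 7

7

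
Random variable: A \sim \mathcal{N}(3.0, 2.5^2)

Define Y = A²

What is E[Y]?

Using E[X²] = Var(X) + (E[X])²:
E[A] = 3
Var(A) = 2.5^2 = 6.25
E[A²] = 6.25 + 3² = 6.25 + 9 = 15.25

15.25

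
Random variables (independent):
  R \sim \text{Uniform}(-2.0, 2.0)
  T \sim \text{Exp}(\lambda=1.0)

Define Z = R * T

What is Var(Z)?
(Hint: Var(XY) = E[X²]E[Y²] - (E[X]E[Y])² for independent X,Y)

Var(XY) = E[X²]E[Y²] - (E[X]E[Y])²
E[R] = 0, Var(R) = 1.3333333
E[T] = 1, Var(T) = 1
E[R²] = 1.3333333 + 0² = 1.3333333
E[T²] = 1 + 1² = 2
Var(Z) = 1.3333333*2 - (0*1)²
= 2.6666667 - 0 = 2.6666667

2.6666667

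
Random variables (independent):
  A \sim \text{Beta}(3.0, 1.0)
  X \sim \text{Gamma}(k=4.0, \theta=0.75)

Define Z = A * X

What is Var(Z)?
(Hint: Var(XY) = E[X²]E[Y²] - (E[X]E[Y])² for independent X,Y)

Var(XY) = E[X²]E[Y²] - (E[X]E[Y])²
E[A] = 0.75, Var(A) = 0.0375
E[X] = 3, Var(X) = 2.25
E[A²] = 0.0375 + 0.75² = 0.6
E[X²] = 2.25 + 3² = 11.25
Var(Z) = 0.6*11.25 - (0.75*3)²
= 6.75 - 5.0625 = 1.6875

1.6875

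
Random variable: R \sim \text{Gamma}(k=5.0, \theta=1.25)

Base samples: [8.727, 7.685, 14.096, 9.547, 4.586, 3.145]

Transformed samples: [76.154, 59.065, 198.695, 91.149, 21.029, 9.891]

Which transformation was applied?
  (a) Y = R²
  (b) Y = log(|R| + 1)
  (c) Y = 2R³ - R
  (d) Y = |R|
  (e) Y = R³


Checking option (a) Y = R²:
  R = 8.727 -> Y = 76.154 ✓
  R = 7.685 -> Y = 59.065 ✓
  R = 14.096 -> Y = 198.695 ✓
All samples match this transformation.

(a) R²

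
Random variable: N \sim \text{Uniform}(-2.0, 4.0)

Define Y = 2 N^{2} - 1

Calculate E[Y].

E[Y] = 2*E[N²] - 1
E[N] = 1
E[N²] = Var(N) + (E[N])² = 3 + 1 = 4
E[Y] = 2*4 - 1 = 7

7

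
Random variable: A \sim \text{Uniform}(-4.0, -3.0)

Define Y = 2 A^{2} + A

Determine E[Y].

E[Y] = 2*E[A²] + 1*E[A]
E[A] = -3.5
E[A²] = Var(A) + (E[A])² = 0.083333333 + 12.25 = 12.333333
E[Y] = 2*12.333333 + 1*(-3.5) = 21.166667

21.166667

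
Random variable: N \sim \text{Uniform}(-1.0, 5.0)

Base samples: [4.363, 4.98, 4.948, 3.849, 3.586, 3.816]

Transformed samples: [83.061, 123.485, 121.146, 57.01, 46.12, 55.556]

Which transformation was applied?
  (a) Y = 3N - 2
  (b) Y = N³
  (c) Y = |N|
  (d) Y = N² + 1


Checking option (b) Y = N³:
  N = 4.363 -> Y = 83.061 ✓
  N = 4.98 -> Y = 123.485 ✓
  N = 4.948 -> Y = 121.146 ✓
All samples match this transformation.

(b) N³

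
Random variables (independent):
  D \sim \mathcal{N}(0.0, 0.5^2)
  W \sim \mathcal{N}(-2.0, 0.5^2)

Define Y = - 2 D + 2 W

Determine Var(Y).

For independent RVs: Var(aX + bY) = a²Var(X) + b²Var(Y)
Var(D) = 0.25
Var(W) = 0.25
Var(Y) = (-2)²*0.25 + 2²*0.25
= 4*0.25 + 4*0.25 = 2

2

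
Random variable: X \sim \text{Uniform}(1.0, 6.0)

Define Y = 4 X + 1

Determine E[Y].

For Y = 4X + 1:
E[Y] = 4 * E[X] + 1
E[X] = (1 + 6)/2 = 3.5
E[Y] = 4 * 3.5 + 1 = 15

15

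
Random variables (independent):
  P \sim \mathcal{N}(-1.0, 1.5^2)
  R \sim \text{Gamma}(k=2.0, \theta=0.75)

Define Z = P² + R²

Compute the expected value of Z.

E[Z] = E[P²] + E[R²]
E[P²] = Var(P) + E[P]² = 2.25 + 1 = 3.25
E[R²] = Var(R) + E[R]² = 1.125 + 2.25 = 3.375
E[Z] = 3.25 + 3.375 = 6.625

6.625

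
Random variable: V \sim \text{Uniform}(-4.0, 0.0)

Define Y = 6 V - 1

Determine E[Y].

For Y = 6V - 1:
E[Y] = 6 * E[V] - 1
E[V] = (-4 + 0)/2 = -2
E[Y] = 6 * (-2) - 1 = -13

-13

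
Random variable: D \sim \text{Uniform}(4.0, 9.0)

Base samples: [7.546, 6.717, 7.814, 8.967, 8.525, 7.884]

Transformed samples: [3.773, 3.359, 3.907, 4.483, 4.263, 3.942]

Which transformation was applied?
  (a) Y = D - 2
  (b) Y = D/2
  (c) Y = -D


Checking option (b) Y = D/2:
  D = 7.546 -> Y = 3.773 ✓
  D = 6.717 -> Y = 3.359 ✓
  D = 7.814 -> Y = 3.907 ✓
All samples match this transformation.

(b) D/2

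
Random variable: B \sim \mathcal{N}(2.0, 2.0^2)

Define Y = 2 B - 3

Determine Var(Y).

For Y = aB + b: Var(Y) = a² * Var(B)
Var(B) = 2.0^2 = 4
Var(Y) = 2² * 4 = 4 * 4 = 16

16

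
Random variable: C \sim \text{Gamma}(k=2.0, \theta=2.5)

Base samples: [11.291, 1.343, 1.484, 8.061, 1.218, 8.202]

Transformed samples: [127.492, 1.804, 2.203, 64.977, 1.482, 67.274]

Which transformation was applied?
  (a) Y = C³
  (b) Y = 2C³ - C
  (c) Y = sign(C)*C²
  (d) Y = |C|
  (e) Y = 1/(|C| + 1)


Checking option (c) Y = sign(C)*C²:
  C = 11.291 -> Y = 127.492 ✓
  C = 1.343 -> Y = 1.804 ✓
  C = 1.484 -> Y = 2.203 ✓
All samples match this transformation.

(c) sign(C)*C²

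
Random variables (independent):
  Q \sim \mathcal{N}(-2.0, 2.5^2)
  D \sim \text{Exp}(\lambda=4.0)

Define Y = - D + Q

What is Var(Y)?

For independent RVs: Var(aX + bY) = a²Var(X) + b²Var(Y)
Var(Q) = 6.25
Var(D) = 0.0625
Var(Y) = 1²*6.25 + (-1)²*0.0625
= 1*6.25 + 1*0.0625 = 6.3125

6.3125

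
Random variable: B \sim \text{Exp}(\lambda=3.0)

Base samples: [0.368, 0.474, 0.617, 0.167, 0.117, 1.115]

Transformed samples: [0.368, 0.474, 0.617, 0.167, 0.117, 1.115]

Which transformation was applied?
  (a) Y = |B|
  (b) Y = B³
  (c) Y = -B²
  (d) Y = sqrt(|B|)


Checking option (a) Y = |B|:
  B = 0.368 -> Y = 0.368 ✓
  B = 0.474 -> Y = 0.474 ✓
  B = 0.617 -> Y = 0.617 ✓
All samples match this transformation.

(a) |B|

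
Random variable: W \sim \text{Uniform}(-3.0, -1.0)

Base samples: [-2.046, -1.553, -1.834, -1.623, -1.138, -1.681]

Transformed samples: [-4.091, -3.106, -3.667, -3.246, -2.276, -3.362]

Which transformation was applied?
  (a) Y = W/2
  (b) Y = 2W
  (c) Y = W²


Checking option (b) Y = 2W:
  W = -2.046 -> Y = -4.091 ✓
  W = -1.553 -> Y = -3.106 ✓
  W = -1.834 -> Y = -3.667 ✓
All samples match this transformation.

(b) 2W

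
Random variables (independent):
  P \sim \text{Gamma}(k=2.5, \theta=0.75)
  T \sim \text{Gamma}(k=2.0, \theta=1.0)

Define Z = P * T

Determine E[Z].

For independent RVs: E[XY] = E[X]*E[Y]
E[P] = 1.875
E[T] = 2
E[Z] = 1.875 * 2 = 3.75

3.75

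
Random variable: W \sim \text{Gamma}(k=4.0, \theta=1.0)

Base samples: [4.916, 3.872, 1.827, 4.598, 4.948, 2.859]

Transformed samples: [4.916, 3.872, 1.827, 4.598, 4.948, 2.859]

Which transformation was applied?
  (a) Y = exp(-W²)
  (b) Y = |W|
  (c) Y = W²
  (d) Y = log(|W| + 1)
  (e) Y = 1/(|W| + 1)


Checking option (b) Y = |W|:
  W = 4.916 -> Y = 4.916 ✓
  W = 3.872 -> Y = 3.872 ✓
  W = 1.827 -> Y = 1.827 ✓
All samples match this transformation.

(b) |W|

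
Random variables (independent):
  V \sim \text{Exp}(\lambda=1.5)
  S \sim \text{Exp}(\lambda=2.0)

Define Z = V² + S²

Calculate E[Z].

E[Z] = E[V²] + E[S²]
E[V²] = Var(V) + E[V]² = 0.44444444 + 0.44444444 = 0.88888889
E[S²] = Var(S) + E[S]² = 0.25 + 0.25 = 0.5
E[Z] = 0.88888889 + 0.5 = 1.3888889

1.3888889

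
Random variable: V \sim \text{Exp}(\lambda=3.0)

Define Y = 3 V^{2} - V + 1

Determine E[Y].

E[Y] = 3*E[V²] - 1*E[V] + 1
E[V] = 0.33333333
E[V²] = Var(V) + (E[V])² = 0.11111111 + 0.11111111 = 0.22222222
E[Y] = 3*0.22222222 - 1*0.33333333 + 1 = 1.3333333

1.3333333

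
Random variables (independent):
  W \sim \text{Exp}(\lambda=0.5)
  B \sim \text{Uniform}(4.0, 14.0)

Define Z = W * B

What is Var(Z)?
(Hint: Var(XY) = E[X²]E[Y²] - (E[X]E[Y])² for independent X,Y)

Var(XY) = E[X²]E[Y²] - (E[X]E[Y])²
E[W] = 2, Var(W) = 4
E[B] = 9, Var(B) = 8.3333333
E[W²] = 4 + 2² = 8
E[B²] = 8.3333333 + 9² = 89.333333
Var(Z) = 8*89.333333 - (2*9)²
= 714.66667 - 324 = 390.66667

390.66667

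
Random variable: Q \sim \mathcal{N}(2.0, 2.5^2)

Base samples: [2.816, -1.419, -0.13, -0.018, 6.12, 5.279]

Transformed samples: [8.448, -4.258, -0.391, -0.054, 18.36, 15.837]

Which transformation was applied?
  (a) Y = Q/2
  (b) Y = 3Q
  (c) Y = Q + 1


Checking option (b) Y = 3Q:
  Q = 2.816 -> Y = 8.448 ✓
  Q = -1.419 -> Y = -4.258 ✓
  Q = -0.13 -> Y = -0.391 ✓
All samples match this transformation.

(b) 3Q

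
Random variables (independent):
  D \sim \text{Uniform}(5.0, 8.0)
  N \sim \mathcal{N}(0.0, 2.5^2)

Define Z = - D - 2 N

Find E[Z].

E[Z] = -1*E[D] - 2*E[N]
E[D] = 6.5
E[N] = 0
E[Z] = -1*6.5 - 2*0 = -6.5

-6.5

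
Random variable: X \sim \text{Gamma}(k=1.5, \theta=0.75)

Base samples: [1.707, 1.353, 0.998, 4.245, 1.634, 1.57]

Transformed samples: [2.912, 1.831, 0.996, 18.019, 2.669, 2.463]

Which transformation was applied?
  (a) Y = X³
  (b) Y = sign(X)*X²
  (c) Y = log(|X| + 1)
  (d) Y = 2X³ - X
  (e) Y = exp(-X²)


Checking option (b) Y = sign(X)*X²:
  X = 1.707 -> Y = 2.912 ✓
  X = 1.353 -> Y = 1.831 ✓
  X = 0.998 -> Y = 0.996 ✓
All samples match this transformation.

(b) sign(X)*X²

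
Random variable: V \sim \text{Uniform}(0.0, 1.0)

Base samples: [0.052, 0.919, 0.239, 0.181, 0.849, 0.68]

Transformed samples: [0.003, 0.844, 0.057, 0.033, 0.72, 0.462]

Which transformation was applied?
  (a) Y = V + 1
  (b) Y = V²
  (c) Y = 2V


Checking option (b) Y = V²:
  V = 0.052 -> Y = 0.003 ✓
  V = 0.919 -> Y = 0.844 ✓
  V = 0.239 -> Y = 0.057 ✓
All samples match this transformation.

(b) V²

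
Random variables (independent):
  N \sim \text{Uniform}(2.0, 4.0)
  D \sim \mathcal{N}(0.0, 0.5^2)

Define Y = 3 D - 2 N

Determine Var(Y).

For independent RVs: Var(aX + bY) = a²Var(X) + b²Var(Y)
Var(N) = 0.33333333
Var(D) = 0.25
Var(Y) = (-2)²*0.33333333 + 3²*0.25
= 4*0.33333333 + 9*0.25 = 3.5833333

3.5833333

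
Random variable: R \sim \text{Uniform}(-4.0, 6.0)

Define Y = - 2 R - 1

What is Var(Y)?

For Y = aR + b: Var(Y) = a² * Var(R)
Var(R) = (6 + 4)^2/12 = 8.3333333
Var(Y) = (-2)² * 8.3333333 = 4 * 8.3333333 = 33.333333

33.333333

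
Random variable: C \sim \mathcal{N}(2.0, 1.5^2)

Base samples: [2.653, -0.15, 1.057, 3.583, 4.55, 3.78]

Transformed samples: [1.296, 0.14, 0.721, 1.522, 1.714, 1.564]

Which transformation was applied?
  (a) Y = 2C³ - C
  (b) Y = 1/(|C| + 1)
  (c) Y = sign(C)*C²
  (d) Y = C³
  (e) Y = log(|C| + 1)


Checking option (e) Y = log(|C| + 1):
  C = 2.653 -> Y = 1.296 ✓
  C = -0.15 -> Y = 0.14 ✓
  C = 1.057 -> Y = 0.721 ✓
All samples match this transformation.

(e) log(|C| + 1)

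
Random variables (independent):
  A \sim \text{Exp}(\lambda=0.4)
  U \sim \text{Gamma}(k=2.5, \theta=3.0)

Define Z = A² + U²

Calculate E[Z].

E[Z] = E[A²] + E[U²]
E[A²] = Var(A) + E[A]² = 6.25 + 6.25 = 12.5
E[U²] = Var(U) + E[U]² = 22.5 + 56.25 = 78.75
E[Z] = 12.5 + 78.75 = 91.25

91.25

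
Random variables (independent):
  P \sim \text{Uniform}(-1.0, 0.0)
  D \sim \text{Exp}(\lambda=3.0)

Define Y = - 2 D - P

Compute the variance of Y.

For independent RVs: Var(aX + bY) = a²Var(X) + b²Var(Y)
Var(P) = 0.083333333
Var(D) = 0.11111111
Var(Y) = (-1)²*0.083333333 + (-2)²*0.11111111
= 1*0.083333333 + 4*0.11111111 = 0.52777778

0.52777778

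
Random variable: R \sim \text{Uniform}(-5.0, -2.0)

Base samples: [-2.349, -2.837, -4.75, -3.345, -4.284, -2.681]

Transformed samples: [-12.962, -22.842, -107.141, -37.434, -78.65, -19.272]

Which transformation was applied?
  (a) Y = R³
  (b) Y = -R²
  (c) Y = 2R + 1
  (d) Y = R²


Checking option (a) Y = R³:
  R = -2.349 -> Y = -12.962 ✓
  R = -2.837 -> Y = -22.842 ✓
  R = -4.75 -> Y = -107.141 ✓
All samples match this transformation.

(a) R³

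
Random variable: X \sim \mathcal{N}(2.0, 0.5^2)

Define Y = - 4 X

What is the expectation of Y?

For Y = -4X:
E[Y] = -4 * E[X]
E[X] = 2.0 = 2
E[Y] = -4 * 2 = -8

-8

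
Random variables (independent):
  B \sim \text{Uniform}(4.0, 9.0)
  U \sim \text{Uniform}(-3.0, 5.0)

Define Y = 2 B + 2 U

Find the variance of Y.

For independent RVs: Var(aX + bY) = a²Var(X) + b²Var(Y)
Var(B) = 2.0833333
Var(U) = 5.3333333
Var(Y) = 2²*2.0833333 + 2²*5.3333333
= 4*2.0833333 + 4*5.3333333 = 29.666667

29.666667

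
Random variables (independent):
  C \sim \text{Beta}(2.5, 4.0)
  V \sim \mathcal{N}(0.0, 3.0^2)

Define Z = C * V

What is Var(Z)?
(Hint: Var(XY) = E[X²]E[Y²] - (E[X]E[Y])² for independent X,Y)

Var(XY) = E[X²]E[Y²] - (E[X]E[Y])²
E[C] = 0.38461538, Var(C) = 0.031558185
E[V] = 0, Var(V) = 9
E[C²] = 0.031558185 + 0.38461538² = 0.17948718
E[V²] = 9 + 0² = 9
Var(Z) = 0.17948718*9 - (0.38461538*0)²
= 1.6153846 - 0 = 1.6153846

1.6153846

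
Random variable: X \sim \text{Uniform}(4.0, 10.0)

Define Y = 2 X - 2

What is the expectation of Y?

For Y = 2X - 2:
E[Y] = 2 * E[X] - 2
E[X] = (4 + 10)/2 = 7
E[Y] = 2 * 7 - 2 = 12

12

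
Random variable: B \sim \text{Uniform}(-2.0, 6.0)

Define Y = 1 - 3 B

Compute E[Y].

For Y = -3B + 1:
E[Y] = -3 * E[B] + 1
E[B] = (-2 + 6)/2 = 2
E[Y] = -3 * 2 + 1 = -5

-5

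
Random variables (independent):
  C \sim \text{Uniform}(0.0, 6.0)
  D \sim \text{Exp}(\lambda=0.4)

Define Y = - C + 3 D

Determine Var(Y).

For independent RVs: Var(aX + bY) = a²Var(X) + b²Var(Y)
Var(C) = 3
Var(D) = 6.25
Var(Y) = (-1)²*3 + 3²*6.25
= 1*3 + 9*6.25 = 59.25

59.25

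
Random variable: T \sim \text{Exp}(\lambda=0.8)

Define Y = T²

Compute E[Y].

Using E[X²] = Var(X) + (E[X])²:
E[T] = 1.25
Var(T) = 1/0.8^2 = 1.5625
E[T²] = 1.5625 + 1.25² = 1.5625 + 1.5625 = 3.125

3.125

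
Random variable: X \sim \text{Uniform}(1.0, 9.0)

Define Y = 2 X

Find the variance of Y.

For Y = aX + b: Var(Y) = a² * Var(X)
Var(X) = (9 - 1)^2/12 = 5.3333333
Var(Y) = 2² * 5.3333333 = 4 * 5.3333333 = 21.333333

21.333333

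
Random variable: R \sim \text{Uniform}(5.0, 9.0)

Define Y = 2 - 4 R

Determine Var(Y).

For Y = aR + b: Var(Y) = a² * Var(R)
Var(R) = (9 - 5)^2/12 = 1.3333333
Var(Y) = (-4)² * 1.3333333 = 16 * 1.3333333 = 21.333333

21.333333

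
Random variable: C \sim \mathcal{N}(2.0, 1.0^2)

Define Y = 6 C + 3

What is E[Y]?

For Y = 6C + 3:
E[Y] = 6 * E[C] + 3
E[C] = 2.0 = 2
E[Y] = 6 * 2 + 3 = 15

15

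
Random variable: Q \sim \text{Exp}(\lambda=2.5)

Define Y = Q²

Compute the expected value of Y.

Using E[X²] = Var(X) + (E[X])²:
E[Q] = 0.4
Var(Q) = 1/2.5^2 = 0.16
E[Q²] = 0.16 + 0.4² = 0.16 + 0.16 = 0.32

0.32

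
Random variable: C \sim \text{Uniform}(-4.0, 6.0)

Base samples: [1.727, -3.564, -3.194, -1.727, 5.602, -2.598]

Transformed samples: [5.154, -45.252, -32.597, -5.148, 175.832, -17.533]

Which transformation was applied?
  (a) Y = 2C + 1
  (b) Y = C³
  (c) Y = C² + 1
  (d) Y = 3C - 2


Checking option (b) Y = C³:
  C = 1.727 -> Y = 5.154 ✓
  C = -3.564 -> Y = -45.252 ✓
  C = -3.194 -> Y = -32.597 ✓
All samples match this transformation.

(b) C³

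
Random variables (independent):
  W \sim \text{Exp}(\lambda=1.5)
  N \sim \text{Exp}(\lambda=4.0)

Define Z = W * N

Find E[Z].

For independent RVs: E[XY] = E[X]*E[Y]
E[W] = 0.66666667
E[N] = 0.25
E[Z] = 0.66666667 * 0.25 = 0.16666667

0.16666667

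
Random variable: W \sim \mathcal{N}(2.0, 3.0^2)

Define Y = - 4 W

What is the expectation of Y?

For Y = -4W:
E[Y] = -4 * E[W]
E[W] = 2.0 = 2
E[Y] = -4 * 2 = -8

-8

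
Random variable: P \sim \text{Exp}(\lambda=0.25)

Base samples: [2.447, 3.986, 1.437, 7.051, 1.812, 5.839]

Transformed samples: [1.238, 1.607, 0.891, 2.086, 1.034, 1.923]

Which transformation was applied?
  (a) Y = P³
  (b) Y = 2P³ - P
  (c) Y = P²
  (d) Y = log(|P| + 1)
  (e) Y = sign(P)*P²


Checking option (d) Y = log(|P| + 1):
  P = 2.447 -> Y = 1.238 ✓
  P = 3.986 -> Y = 1.607 ✓
  P = 1.437 -> Y = 0.891 ✓
All samples match this transformation.

(d) log(|P| + 1)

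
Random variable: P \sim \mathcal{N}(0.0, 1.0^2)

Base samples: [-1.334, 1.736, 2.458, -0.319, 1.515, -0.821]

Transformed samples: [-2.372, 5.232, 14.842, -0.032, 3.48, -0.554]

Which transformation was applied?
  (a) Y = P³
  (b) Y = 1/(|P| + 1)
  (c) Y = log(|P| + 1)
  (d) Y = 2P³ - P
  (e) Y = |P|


Checking option (a) Y = P³:
  P = -1.334 -> Y = -2.372 ✓
  P = 1.736 -> Y = 5.232 ✓
  P = 2.458 -> Y = 14.842 ✓
All samples match this transformation.

(a) P³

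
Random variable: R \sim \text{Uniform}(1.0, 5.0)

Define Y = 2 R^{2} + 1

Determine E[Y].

E[Y] = 2*E[R²] + 1
E[R] = 3
E[R²] = Var(R) + (E[R])² = 1.3333333 + 9 = 10.333333
E[Y] = 2*10.333333 + 1 = 21.666667

21.666667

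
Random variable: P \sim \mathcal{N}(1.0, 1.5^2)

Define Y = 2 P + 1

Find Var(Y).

For Y = aP + b: Var(Y) = a² * Var(P)
Var(P) = 1.5^2 = 2.25
Var(Y) = 2² * 2.25 = 4 * 2.25 = 9

9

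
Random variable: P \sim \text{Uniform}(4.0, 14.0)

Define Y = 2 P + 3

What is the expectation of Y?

For Y = 2P + 3:
E[Y] = 2 * E[P] + 3
E[P] = (4 + 14)/2 = 9
E[Y] = 2 * 9 + 3 = 21

21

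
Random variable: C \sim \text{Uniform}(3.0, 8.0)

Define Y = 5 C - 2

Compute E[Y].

For Y = 5C - 2:
E[Y] = 5 * E[C] - 2
E[C] = (3 + 8)/2 = 5.5
E[Y] = 5 * 5.5 - 2 = 25.5

25.5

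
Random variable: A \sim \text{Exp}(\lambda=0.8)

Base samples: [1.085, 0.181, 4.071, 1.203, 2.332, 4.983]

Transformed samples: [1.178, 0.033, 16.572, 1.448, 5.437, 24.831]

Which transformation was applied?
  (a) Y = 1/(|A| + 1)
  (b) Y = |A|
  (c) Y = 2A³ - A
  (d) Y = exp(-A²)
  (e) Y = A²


Checking option (e) Y = A²:
  A = 1.085 -> Y = 1.178 ✓
  A = 0.181 -> Y = 0.033 ✓
  A = 4.071 -> Y = 16.572 ✓
All samples match this transformation.

(e) A²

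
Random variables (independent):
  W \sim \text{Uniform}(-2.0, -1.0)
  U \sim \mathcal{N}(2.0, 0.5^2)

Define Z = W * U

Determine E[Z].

For independent RVs: E[XY] = E[X]*E[Y]
E[W] = -1.5
E[U] = 2
E[Z] = -1.5 * 2 = -3

-3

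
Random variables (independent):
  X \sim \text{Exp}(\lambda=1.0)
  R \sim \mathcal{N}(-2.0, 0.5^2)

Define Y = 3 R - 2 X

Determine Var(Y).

For independent RVs: Var(aX + bY) = a²Var(X) + b²Var(Y)
Var(X) = 1
Var(R) = 0.25
Var(Y) = (-2)²*1 + 3²*0.25
= 4*1 + 9*0.25 = 6.25

6.25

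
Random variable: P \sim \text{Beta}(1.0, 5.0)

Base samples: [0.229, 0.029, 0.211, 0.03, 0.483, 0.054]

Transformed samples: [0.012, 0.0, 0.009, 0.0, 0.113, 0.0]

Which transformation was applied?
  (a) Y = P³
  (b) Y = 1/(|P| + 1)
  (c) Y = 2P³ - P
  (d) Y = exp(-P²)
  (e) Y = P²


Checking option (a) Y = P³:
  P = 0.229 -> Y = 0.012 ✓
  P = 0.029 -> Y = 0.0 ✓
  P = 0.211 -> Y = 0.009 ✓
All samples match this transformation.

(a) P³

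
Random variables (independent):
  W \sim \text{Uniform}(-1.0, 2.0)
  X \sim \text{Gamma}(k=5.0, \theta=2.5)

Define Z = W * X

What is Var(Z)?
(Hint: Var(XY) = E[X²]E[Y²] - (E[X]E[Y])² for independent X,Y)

Var(XY) = E[X²]E[Y²] - (E[X]E[Y])²
E[W] = 0.5, Var(W) = 0.75
E[X] = 12.5, Var(X) = 31.25
E[W²] = 0.75 + 0.5² = 1
E[X²] = 31.25 + 12.5² = 187.5
Var(Z) = 1*187.5 - (0.5*12.5)²
= 187.5 - 39.0625 = 148.4375

148.4375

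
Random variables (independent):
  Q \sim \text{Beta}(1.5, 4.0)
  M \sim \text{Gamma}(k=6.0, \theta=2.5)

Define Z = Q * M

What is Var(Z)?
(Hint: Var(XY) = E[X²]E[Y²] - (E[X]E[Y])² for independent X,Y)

Var(XY) = E[X²]E[Y²] - (E[X]E[Y])²
E[Q] = 0.27272727, Var(Q) = 0.03051494
E[M] = 15, Var(M) = 37.5
E[Q²] = 0.03051494 + 0.27272727² = 0.1048951
E[M²] = 37.5 + 15² = 262.5
Var(Z) = 0.1048951*262.5 - (0.27272727*15)²
= 27.534965 - 16.735537 = 10.799428

10.799428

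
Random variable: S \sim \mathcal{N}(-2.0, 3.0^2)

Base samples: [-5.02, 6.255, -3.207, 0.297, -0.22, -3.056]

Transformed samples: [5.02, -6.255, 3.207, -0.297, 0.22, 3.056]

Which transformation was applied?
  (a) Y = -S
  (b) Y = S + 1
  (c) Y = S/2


Checking option (a) Y = -S:
  S = -5.02 -> Y = 5.02 ✓
  S = 6.255 -> Y = -6.255 ✓
  S = -3.207 -> Y = 3.207 ✓
All samples match this transformation.

(a) -S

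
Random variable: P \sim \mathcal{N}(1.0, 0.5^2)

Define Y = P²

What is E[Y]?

Using E[X²] = Var(X) + (E[X])²:
E[P] = 1
Var(P) = 0.5^2 = 0.25
E[P²] = 0.25 + 1² = 0.25 + 1 = 1.25

1.25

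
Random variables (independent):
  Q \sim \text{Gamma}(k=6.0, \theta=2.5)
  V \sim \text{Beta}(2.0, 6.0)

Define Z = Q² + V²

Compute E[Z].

E[Z] = E[Q²] + E[V²]
E[Q²] = Var(Q) + E[Q]² = 37.5 + 225 = 262.5
E[V²] = Var(V) + E[V]² = 0.020833333 + 0.0625 = 0.083333333
E[Z] = 262.5 + 0.083333333 = 262.58333

262.58333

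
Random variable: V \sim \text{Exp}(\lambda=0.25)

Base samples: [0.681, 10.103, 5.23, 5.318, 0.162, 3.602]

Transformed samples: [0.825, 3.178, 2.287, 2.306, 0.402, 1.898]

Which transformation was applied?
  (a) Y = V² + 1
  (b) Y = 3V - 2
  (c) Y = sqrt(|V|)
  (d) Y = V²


Checking option (c) Y = sqrt(|V|):
  V = 0.681 -> Y = 0.825 ✓
  V = 10.103 -> Y = 3.178 ✓
  V = 5.23 -> Y = 2.287 ✓
All samples match this transformation.

(c) sqrt(|V|)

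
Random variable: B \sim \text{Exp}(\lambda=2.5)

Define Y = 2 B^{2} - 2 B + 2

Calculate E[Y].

E[Y] = 2*E[B²] - 2*E[B] + 2
E[B] = 0.4
E[B²] = Var(B) + (E[B])² = 0.16 + 0.16 = 0.32
E[Y] = 2*0.32 - 2*0.4 + 2 = 1.84

1.84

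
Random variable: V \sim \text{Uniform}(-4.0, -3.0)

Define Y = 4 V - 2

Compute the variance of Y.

For Y = aV + b: Var(Y) = a² * Var(V)
Var(V) = (-3 + 4)^2/12 = 0.083333333
Var(Y) = 4² * 0.083333333 = 16 * 0.083333333 = 1.3333333

1.3333333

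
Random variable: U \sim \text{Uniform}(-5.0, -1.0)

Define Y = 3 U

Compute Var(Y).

For Y = aU + b: Var(Y) = a² * Var(U)
Var(U) = (-1 + 5)^2/12 = 1.3333333
Var(Y) = 3² * 1.3333333 = 9 * 1.3333333 = 12

12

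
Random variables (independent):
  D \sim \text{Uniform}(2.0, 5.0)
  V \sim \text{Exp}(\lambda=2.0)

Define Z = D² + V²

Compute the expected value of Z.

E[Z] = E[D²] + E[V²]
E[D²] = Var(D) + E[D]² = 0.75 + 12.25 = 13
E[V²] = Var(V) + E[V]² = 0.25 + 0.25 = 0.5
E[Z] = 13 + 0.5 = 13.5

13.5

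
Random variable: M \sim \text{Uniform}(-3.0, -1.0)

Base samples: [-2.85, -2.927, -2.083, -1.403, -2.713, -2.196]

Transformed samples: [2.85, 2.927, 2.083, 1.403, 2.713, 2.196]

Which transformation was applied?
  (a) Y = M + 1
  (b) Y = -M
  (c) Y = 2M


Checking option (b) Y = -M:
  M = -2.85 -> Y = 2.85 ✓
  M = -2.927 -> Y = 2.927 ✓
  M = -2.083 -> Y = 2.083 ✓
All samples match this transformation.

(b) -M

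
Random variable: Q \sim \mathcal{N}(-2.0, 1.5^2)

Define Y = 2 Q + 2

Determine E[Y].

For Y = 2Q + 2:
E[Y] = 2 * E[Q] + 2
E[Q] = -2.0 = -2
E[Y] = 2 * (-2) + 2 = -2

-2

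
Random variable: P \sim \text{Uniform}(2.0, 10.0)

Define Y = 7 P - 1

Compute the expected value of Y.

For Y = 7P - 1:
E[Y] = 7 * E[P] - 1
E[P] = (2 + 10)/2 = 6
E[Y] = 7 * 6 - 1 = 41

41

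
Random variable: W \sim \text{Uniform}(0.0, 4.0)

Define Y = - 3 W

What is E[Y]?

For Y = -3W:
E[Y] = -3 * E[W]
E[W] = (0 + 4)/2 = 2
E[Y] = -3 * 2 = -6

-6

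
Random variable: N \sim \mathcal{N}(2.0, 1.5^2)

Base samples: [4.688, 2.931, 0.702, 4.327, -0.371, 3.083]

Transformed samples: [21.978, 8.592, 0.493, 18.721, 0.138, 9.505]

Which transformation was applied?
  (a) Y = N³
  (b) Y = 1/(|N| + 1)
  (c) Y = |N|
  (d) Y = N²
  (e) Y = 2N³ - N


Checking option (d) Y = N²:
  N = 4.688 -> Y = 21.978 ✓
  N = 2.931 -> Y = 8.592 ✓
  N = 0.702 -> Y = 0.493 ✓
All samples match this transformation.

(d) N²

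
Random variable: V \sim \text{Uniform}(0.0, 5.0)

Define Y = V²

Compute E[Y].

Using E[X²] = Var(X) + (E[X])²:
E[V] = 2.5
Var(V) = (5 - 0)^2/12 = 2.0833333
E[V²] = 2.0833333 + 2.5² = 2.0833333 + 6.25 = 8.3333333

8.3333333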